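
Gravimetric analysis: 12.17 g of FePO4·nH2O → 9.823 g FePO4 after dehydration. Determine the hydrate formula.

Mass of water lost = 12.17 − 9.823 = 2.347 g → 2.347 / 18.02 = 0.1302 mol H2O
Molar mass of FePO4 = 150.82 g/mol → mol FePO4 = 9.823 / 150.82 = 0.06513
n = 0.1302 / 0.06513 = 2.00 ≈ 2 → FePO4·2H2O

FePO4·2H2O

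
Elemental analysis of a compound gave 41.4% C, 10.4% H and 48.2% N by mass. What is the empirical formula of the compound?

Assume 100 g: 41.4 g C, 10.4 g H, 48.2 g N.
Moles — C: 41.4 / 12.01 = 3.447 mol; H: 10.4 / 1.008 = 10.32 mol; N: 48.2 / 14.01 = 3.44 mol
Smallest is N at 3.44 mol; normalising gives C 1.002, H 2.999, N 1.000
Ratio ≈ 1:3:1, so the empirical formula is CH3N

CH3N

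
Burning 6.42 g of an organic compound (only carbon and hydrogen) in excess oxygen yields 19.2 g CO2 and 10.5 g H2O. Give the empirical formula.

mol C = 19.2 / 44.01 = 0.4363; mass C = 0.4363 × 12.01 = 5.240 g
mol H = 2 × (10.5 / 18.02) = 1.165; mass H = 1.165 × 1.008 = 1.175 g
Ratios (÷ 0.4363): C 1.000, H 2.671
×3: C 3.00, H 8.01 → C3H8

C3H8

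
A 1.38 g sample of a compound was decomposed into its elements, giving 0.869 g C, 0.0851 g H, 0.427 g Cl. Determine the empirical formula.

Moles — C: 0.869 / 12.01 = 0.07236 mol; H: 0.0851 / 1.008 = 0.08442 mol; Cl: 0.427 / 35.45 = 0.01205 mol
Divide by the smallest (0.01205 mol Cl): C 6.007, H 7.009, Cl 1.000
→ C6H7Cl

C6H7Cl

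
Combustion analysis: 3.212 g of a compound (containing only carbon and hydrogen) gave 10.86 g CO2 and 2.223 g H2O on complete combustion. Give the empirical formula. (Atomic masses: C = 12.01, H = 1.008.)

CH

mol C = 10.86 / 44.01 = 0.2468; mass C = 0.2468 × 12.01 = 2.964 g
mol H = 2 × (2.223 / 18.02) = 0.2467; mass H = 0.2467 × 1.008 = 0.2487 g
Smallest is H at 0.2467 mol; normalising gives C 1.000, H 1.000
→ CH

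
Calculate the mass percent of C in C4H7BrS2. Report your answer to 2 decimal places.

24.12%

Molar mass = 4(12.01) + 7(1.008) + 1(79.90) + 2(32.07) = 199.136 g/mol
Mass of C per mole = 4 × 12.01 = 48.040 g
% C = 48.040 / 199.136 × 100 = 24.12%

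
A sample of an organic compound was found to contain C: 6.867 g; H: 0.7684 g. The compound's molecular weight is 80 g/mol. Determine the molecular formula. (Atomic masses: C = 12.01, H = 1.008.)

C6H8

C: 6.867 g ÷ 12.01 g/mol = 0.5718 mol
H: 0.7684 g ÷ 1.008 g/mol = 0.7623 mol
Divide by the smallest (0.5718 mol C): C 1.000, H 1.333
×3: C 3.00, H 4.00 → C3H4
Empirical-formula mass = 40.06 g/mol
n = 80 / 40.06 = 2.00 ≈ 2
Molecular formula = (C3H4)×2 = C6H8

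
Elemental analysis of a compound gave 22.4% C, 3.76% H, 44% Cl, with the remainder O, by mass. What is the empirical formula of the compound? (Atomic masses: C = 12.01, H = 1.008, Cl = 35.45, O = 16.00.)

C3H6Cl2O3

Assume 100 g: 22.4 g C, 3.76 g H, 44 g Cl, 29.84 g O.
C: 22.4 g ÷ 12.01 g/mol = 1.865 mol
H: 3.76 g ÷ 1.008 g/mol = 3.73 mol
Cl: 44 g ÷ 35.45 g/mol = 1.241 mol
O: 29.84 g ÷ 16.00 g/mol = 1.865 mol
Ratios (÷ 1.241): C 1.503, H 3.005, Cl 1.000, O 1.503
×2: C 3.01, H 6.01, Cl 2.00, O 3.01 → C3H6Cl2O3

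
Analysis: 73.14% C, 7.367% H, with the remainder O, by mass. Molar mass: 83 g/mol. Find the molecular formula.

C5H6O

Assume 100 g: 73.14 g C, 7.367 g H, 19.493 g O.
Moles — C: 73.14 / 12.01 = 6.09 mol; H: 7.367 / 1.008 = 7.309 mol; O: 19.493 / 16.00 = 1.218 mol
Ratios (÷ 1.218): C 4.999, H 5.999, O 1.000
Ratio ≈ 5:6:1, so the empirical formula is C5H6O
Empirical-formula mass = 82.10 g/mol
n = 83 / 82.10 = 1.01 ≈ 1
Molecular formula = empirical formula = C5H6O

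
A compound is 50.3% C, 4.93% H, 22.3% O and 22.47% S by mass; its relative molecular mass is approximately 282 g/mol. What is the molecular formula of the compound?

C12H14O4S2

Assume 100 g: 50.3 g C, 4.93 g H, 22.3 g O, 22.47 g S.
Moles — C: 50.3 / 12.01 = 4.188 mol; H: 4.93 / 1.008 = 4.891 mol; O: 22.3 / 16.00 = 1.394 mol; S: 22.47 / 32.07 = 0.7007 mol
Smallest is S at 0.7007 mol; normalising gives C 5.978, H 6.980, O 1.989, S 1.000
≈ 6:7:2:1 → C6H7O2S
Empirical-formula mass = 143.19 g/mol
n = 282 / 143.19 = 1.97 ≈ 2
Molecular formula = (C6H7O2S)×2 = C12H14O4S2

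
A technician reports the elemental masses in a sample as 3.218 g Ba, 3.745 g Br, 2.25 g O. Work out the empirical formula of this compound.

BaBr2O6

n(Ba) = 3.218/137.33 = 0.02343, n(Br) = 3.745/79.90 = 0.04687, n(O) = 2.25/16.00 = 0.1406
Ratios (÷ 0.02343): Ba 1.000, Br 2.000, O 6.001
Ratio ≈ 1:2:6, so the empirical formula is BaBr2O6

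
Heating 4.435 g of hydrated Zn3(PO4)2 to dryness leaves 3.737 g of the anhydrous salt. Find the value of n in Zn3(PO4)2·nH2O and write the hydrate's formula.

Mass of water lost = 4.435 − 3.737 = 0.698 g → 0.698 / 18.02 = 0.03873 mol H2O
Molar mass of Zn3(PO4)2 = 386.08 g/mol → mol Zn3(PO4)2 = 3.737 / 386.08 = 0.009679
n = 0.03873 / 0.009679 = 4.00 ≈ 4 → Zn3(PO4)2·4H2O

Zn3(PO4)2·4H2O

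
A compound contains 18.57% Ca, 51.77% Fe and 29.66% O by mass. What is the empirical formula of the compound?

Assume 100 g: 18.57 g Ca, 51.77 g Fe, 29.66 g O.
Moles — Ca: 18.57 / 40.08 = 0.4633 mol; Fe: 51.77 / 55.85 = 0.9269 mol; O: 29.66 / 16.00 = 1.854 mol
Divide by the smallest (0.4633 mol Ca): Ca 1.000, Fe 2.001, O 4.001
≈ 1:2:4 → CaFe2O4

CaFe2O4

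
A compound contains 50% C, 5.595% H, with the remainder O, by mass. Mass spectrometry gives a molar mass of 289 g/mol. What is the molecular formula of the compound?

Assume 100 g: 50 g C, 5.595 g H, 44.405 g O.
Moles — C: 50 / 12.01 = 4.163 mol; H: 5.595 / 1.008 = 5.551 mol; O: 44.405 / 16.00 = 2.775 mol
Smallest is O at 2.775 mol; normalising gives C 1.500, H 2.000, O 1.000
×2: C 3.00, H 4.00, O 2.00 → C3H4O2
Empirical-formula mass = 72.06 g/mol
n = 289 / 72.06 = 4.01 ≈ 4
Molecular formula = (C3H4O2)×4 = C12H16O8

C12H16O8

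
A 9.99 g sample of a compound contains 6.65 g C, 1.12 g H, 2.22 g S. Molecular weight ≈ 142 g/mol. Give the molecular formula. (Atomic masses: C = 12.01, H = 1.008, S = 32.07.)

C8H16S

n(C) = 6.65/12.01 = 0.5537, n(H) = 1.12/1.008 = 1.111, n(S) = 2.22/32.07 = 0.06922
Ratios (÷ 0.06922): C 7.999, H 16.051, S 1.000
Ratio ≈ 8:16:1, so the empirical formula is C8H16S
Empirical-formula mass = 144.28 g/mol
n = 142 / 144.28 = 0.98 ≈ 1
Molecular formula = empirical formula = C8H16S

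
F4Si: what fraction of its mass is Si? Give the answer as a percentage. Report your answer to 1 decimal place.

27.0%

Molar mass = 4(19.00) + 1(28.09) = 104.090 g/mol
Mass of Si per mole = 1 × 28.09 = 28.090 g
% Si = 28.090 / 104.090 × 100 = 27.0%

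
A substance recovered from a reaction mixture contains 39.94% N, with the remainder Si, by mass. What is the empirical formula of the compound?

Assume 100 g: 39.94 g N, 60.06 g Si.
Moles — N: 39.94 / 14.01 = 2.851 mol; Si: 60.06 / 28.09 = 2.138 mol
Ratios (÷ 2.138): N 1.333, Si 1.000
×3: N 4.00, Si 3.00 → N4Si3

N4Si3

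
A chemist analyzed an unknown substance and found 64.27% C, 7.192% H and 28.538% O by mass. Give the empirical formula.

C3H4O

Assume 100 g: 64.27 g C, 7.192 g H, 28.538 g O.
n(C) = 64.27/12.01 = 5.351, n(H) = 7.192/1.008 = 7.135, n(O) = 28.538/16.00 = 1.784
Smallest is O at 1.784 mol; normalising gives C 3.000, H 4.000, O 1.000
≈ 3:4:1 → C3H4O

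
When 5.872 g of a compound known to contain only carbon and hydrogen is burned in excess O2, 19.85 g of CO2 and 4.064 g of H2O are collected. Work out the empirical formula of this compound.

CH

mol C = 19.85 / 44.01 = 0.4510; mass C = 0.4510 × 12.01 = 5.417 g
mol H = 2 × (4.064 / 18.02) = 0.4511; mass H = 0.4511 × 1.008 = 0.4547 g
Smallest is C at 0.451 mol; normalising gives C 1.000, H 1.000
≈ 1:1 → CH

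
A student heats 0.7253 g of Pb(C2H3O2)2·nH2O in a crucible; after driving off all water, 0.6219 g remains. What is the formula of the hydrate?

Pb(C2H3O2)2·3H2O

Mass of water lost = 0.7253 − 0.6219 = 0.1034 g → 0.1034 / 18.02 = 0.005738 mol H2O
Molar mass of Pb(C2H3O2)2 = 325.29 g/mol → mol Pb(C2H3O2)2 = 0.6219 / 325.29 = 0.001912
n = 0.005738 / 0.001912 = 3.00 ≈ 3 → Pb(C2H3O2)2·3H2O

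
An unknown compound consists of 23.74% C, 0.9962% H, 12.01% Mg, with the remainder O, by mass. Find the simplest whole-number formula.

Assume 100 g: 23.74 g C, 0.9962 g H, 12.01 g Mg, 63.254 g O.
C: 23.74 g ÷ 12.01 g/mol = 1.977 mol
H: 0.9962 g ÷ 1.008 g/mol = 0.9883 mol
Mg: 12.01 g ÷ 24.31 g/mol = 0.494 mol
O: 63.254 g ÷ 16.00 g/mol = 3.953 mol
Ratios (÷ 0.494): C 4.001, H 2.000, Mg 1.000, O 8.002
≈ 4:2:1:8 → C4H2MgO8

C4H2MgO8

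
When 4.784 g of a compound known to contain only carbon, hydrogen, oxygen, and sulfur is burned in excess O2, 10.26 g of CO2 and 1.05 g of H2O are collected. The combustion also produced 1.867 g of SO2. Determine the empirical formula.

mol C = 10.26 / 44.01 = 0.2331; mass C = 0.2331 × 12.01 = 2.800 g
mol H = 2 × (1.05 / 18.02) = 0.1165; mass H = 0.1165 × 1.008 = 0.1175 g
mol S = 1.867 / 64.07 = 0.02914; mass S = 0.9345 g
mass O = 4.784 − (3.852) = 0.9321 g → mol O = 0.05826
Divide by the smallest (0.02914 mol S): C 8.000, H 3.999, O 1.999, S 1.000
→ C8H4O2S

C8H4O2S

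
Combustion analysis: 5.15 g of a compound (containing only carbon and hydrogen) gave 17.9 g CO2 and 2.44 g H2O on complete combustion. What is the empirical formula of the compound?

C3H2

mol C = 17.9 / 44.01 = 0.4067; mass C = 0.4067 × 12.01 = 4.885 g
mol H = 2 × (2.44 / 18.02) = 0.2708; mass H = 0.2708 × 1.008 = 0.2730 g
Smallest is H at 0.2708 mol; normalising gives C 1.502, H 1.000
Scaling by 2: C 3.00, H 2.00 → C3H2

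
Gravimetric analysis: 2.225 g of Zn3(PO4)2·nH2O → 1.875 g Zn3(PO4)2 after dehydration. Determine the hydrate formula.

Zn3(PO4)2·4H2O

Mass of water lost = 2.225 − 1.875 = 0.35 g → 0.35 / 18.02 = 0.01942 mol H2O
Molar mass of Zn3(PO4)2 = 386.08 g/mol → mol Zn3(PO4)2 = 1.875 / 386.08 = 0.004857
n = 0.01942 / 0.004857 = 4.00 ≈ 4 → Zn3(PO4)2·4H2O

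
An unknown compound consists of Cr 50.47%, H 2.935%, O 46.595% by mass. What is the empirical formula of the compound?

CrH3O3

Assume 100 g: 50.47 g Cr, 2.935 g H, 46.595 g O.
Cr: 50.47 g ÷ 52.00 g/mol = 0.9706 mol
H: 2.935 g ÷ 1.008 g/mol = 2.912 mol
O: 46.595 g ÷ 16.00 g/mol = 2.912 mol
Ratios (÷ 0.9706): Cr 1.000, H 3.000, O 3.000
→ CrH3O3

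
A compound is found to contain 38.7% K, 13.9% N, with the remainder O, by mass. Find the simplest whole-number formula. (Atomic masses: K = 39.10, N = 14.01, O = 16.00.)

KNO3

Assume 100 g: 38.7 g K, 13.9 g N, 47.4 g O.
Moles — K: 38.7 / 39.10 = 0.9898 mol; N: 13.9 / 14.01 = 0.9921 mol; O: 47.4 / 16.00 = 2.962 mol
Ratios (÷ 0.9898): K 1.000, N 1.002, O 2.993
→ KNO3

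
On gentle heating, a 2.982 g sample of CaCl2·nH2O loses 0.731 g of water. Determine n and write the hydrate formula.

CaCl2·2H2O

Mass of anhydrous CaCl2 = 2.982 − 0.731 = 2.251 g
mol H2O = 0.731 / 18.02 = 0.04057
Molar mass of CaCl2 = 110.98 g/mol → mol CaCl2 = 2.251 / 110.98 = 0.02028
n = 0.04057 / 0.02028 = 2.00 ≈ 2 → CaCl2·2H2O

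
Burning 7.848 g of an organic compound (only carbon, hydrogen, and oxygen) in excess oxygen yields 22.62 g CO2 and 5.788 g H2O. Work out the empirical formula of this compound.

C8H10O

mol C = 22.62 / 44.01 = 0.5140; mass C = 0.5140 × 12.01 = 6.173 g
mol H = 2 × (5.788 / 18.02) = 0.6424; mass H = 0.6424 × 1.008 = 0.6475 g
mass O = 7.848 − (6.820) = 1.028 g → mol O = 0.06423
Divide by the smallest (0.06423 mol O): C 8.002, H 10.002, O 1.000
≈ 8:10:1 → C8H10O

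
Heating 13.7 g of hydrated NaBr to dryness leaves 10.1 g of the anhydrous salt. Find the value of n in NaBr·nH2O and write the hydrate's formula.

NaBr·2H2O

Mass of water lost = 13.7 − 10.1 = 3.6 g → 3.6 / 18.02 = 0.1998 mol H2O
Molar mass of NaBr = 102.89 g/mol → mol NaBr = 10.1 / 102.89 = 0.09816
n = 0.1998 / 0.09816 = 2.04 ≈ 2 → NaBr·2H2O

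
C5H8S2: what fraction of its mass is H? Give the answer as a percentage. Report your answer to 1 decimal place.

Molar mass = 5(12.01) + 8(1.008) + 2(32.07) = 132.254 g/mol
Mass of H per mole = 8 × 1.008 = 8.064 g
% H = 8.064 / 132.254 × 100 = 6.1%

6.1%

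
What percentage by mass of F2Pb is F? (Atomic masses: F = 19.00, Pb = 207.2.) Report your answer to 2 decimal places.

15.50%

Molar mass = 2(19.00) + 1(207.2) = 245.200 g/mol
Mass of F per mole = 2 × 19.00 = 38.000 g
% F = 38.000 / 245.200 × 100 = 15.50%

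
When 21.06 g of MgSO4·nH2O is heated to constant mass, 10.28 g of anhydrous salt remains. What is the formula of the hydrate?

Mass of water lost = 21.06 − 10.28 = 10.78 g → 10.78 / 18.02 = 0.5982 mol H2O
Molar mass of MgSO4 = 120.38 g/mol → mol MgSO4 = 10.28 / 120.38 = 0.0854
n = 0.5982 / 0.0854 = 7.01 ≈ 7 → MgSO4·7H2O

MgSO4·7H2O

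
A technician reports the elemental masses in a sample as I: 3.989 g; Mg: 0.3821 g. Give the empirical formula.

I: 3.989 g ÷ 126.90 g/mol = 0.03143 mol
Mg: 0.3821 g ÷ 24.31 g/mol = 0.01572 mol
Divide by the smallest (0.01572 mol Mg): I 2.000, Mg 1.000
≈ 2:1 → I2Mg

I2Mg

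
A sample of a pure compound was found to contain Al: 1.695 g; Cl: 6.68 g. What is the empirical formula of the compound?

AlCl3

Al: 1.695 g ÷ 26.98 g/mol = 0.06282 mol
Cl: 6.68 g ÷ 35.45 g/mol = 0.1884 mol
Ratios (÷ 0.06282): Al 1.000, Cl 2.999
→ AlCl3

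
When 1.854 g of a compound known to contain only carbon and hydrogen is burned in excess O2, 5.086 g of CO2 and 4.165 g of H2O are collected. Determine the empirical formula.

CH4

mol C = 5.086 / 44.01 = 0.1156; mass C = 0.1156 × 12.01 = 1.388 g
mol H = 2 × (4.165 / 18.02) = 0.4623; mass H = 0.4623 × 1.008 = 0.4660 g
Divide by the smallest (0.1156 mol C): C 1.000, H 4.000
Ratio ≈ 1:4, so the empirical formula is CH4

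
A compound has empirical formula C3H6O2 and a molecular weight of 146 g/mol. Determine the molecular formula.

C6H12O4

Empirical-formula mass = 74.08 g/mol
n = 146 / 74.08 = 1.97 ≈ 2
Molecular formula = (C3H6O2)2 = C6H12O4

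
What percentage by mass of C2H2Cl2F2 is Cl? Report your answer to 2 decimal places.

52.54%

Molar mass = 2(12.01) + 2(1.008) + 2(35.45) + 2(19.00) = 134.936 g/mol
Mass of Cl per mole = 2 × 35.45 = 70.900 g
% Cl = 70.900 / 134.936 × 100 = 52.54%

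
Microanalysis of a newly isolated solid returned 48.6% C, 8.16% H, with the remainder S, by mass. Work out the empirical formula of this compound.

Assume 100 g: 48.6 g C, 8.16 g H, 43.24 g S.
Moles — C: 48.6 / 12.01 = 4.047 mol; H: 8.16 / 1.008 = 8.095 mol; S: 43.24 / 32.07 = 1.348 mol
Smallest is S at 1.348 mol; normalising gives C 3.001, H 6.004, S 1.000
Ratio ≈ 3:6:1, so the empirical formula is C3H6S

C3H6S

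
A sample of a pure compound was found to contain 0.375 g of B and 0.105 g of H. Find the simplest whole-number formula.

BH3

B: 0.375 g ÷ 10.81 g/mol = 0.03469 mol
H: 0.105 g ÷ 1.008 g/mol = 0.1042 mol
Divide by the smallest (0.03469 mol B): B 1.000, H 3.003
≈ 1:3 → BH3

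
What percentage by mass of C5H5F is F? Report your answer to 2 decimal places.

22.59%

Molar mass = 5(12.01) + 5(1.008) + 1(19.00) = 84.090 g/mol
Mass of F per mole = 1 × 19.00 = 19.000 g
% F = 19.000 / 84.090 × 100 = 22.59%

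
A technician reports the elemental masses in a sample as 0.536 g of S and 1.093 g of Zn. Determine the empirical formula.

n(S) = 0.536/32.07 = 0.01671, n(Zn) = 1.093/65.38 = 0.01672
Divide by the smallest (0.01671 mol S): S 1.000, Zn 1.000
≈ 1:1 → SZn

SZn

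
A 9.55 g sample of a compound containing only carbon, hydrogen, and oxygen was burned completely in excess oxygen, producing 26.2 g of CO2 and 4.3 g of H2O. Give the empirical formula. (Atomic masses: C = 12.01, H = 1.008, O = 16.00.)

C5H4O

mol C = 26.2 / 44.01 = 0.5953; mass C = 0.5953 × 12.01 = 7.150 g
mol H = 2 × (4.3 / 18.02) = 0.4772; mass H = 0.4772 × 1.008 = 0.4811 g
mass O = 9.55 − (7.631) = 1.919 g → mol O = 0.1199
Smallest is O at 0.1199 mol; normalising gives C 4.963, H 3.979, O 1.000
Ratio ≈ 5:4:1, so the empirical formula is C5H4O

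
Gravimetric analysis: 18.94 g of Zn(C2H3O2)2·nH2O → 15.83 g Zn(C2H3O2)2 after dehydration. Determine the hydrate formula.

Mass of water lost = 18.94 − 15.83 = 3.11 g → 3.11 / 18.02 = 0.1726 mol H2O
Molar mass of Zn(C2H3O2)2 = 183.47 g/mol → mol Zn(C2H3O2)2 = 15.83 / 183.47 = 0.08628
n = 0.1726 / 0.08628 = 2.00 ≈ 2 → Zn(C2H3O2)2·2H2O

Zn(C2H3O2)2·2H2O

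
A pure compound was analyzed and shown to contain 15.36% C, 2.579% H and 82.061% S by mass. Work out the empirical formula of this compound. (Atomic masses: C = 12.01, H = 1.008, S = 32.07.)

CH2S2

Assume 100 g: 15.36 g C, 2.579 g H, 82.061 g S.
C: 15.36 g ÷ 12.01 g/mol = 1.279 mol
H: 2.579 g ÷ 1.008 g/mol = 2.559 mol
S: 82.061 g ÷ 32.07 g/mol = 2.559 mol
Divide by the smallest (1.279 mol C): C 1.000, H 2.001, S 2.001
→ CH2S2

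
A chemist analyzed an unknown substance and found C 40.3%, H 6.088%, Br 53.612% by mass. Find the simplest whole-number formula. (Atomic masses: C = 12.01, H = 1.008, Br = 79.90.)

Assume 100 g: 40.3 g C, 6.088 g H, 53.612 g Br.
n(C) = 40.3/12.01 = 3.356, n(H) = 6.088/1.008 = 6.04, n(Br) = 53.612/79.90 = 0.671
Ratios (÷ 0.671): C 5.001, H 9.001, Br 1.000
≈ 5:9:1 → C5H9Br

C5H9Br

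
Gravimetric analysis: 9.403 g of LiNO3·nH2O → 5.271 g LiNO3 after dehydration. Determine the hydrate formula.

Mass of water lost = 9.403 − 5.271 = 4.132 g → 4.132 / 18.02 = 0.2293 mol H2O
Molar mass of LiNO3 = 68.95 g/mol → mol LiNO3 = 5.271 / 68.95 = 0.07645
n = 0.2293 / 0.07645 = 3.00 ≈ 3 → LiNO3·3H2O

LiNO3·3H2O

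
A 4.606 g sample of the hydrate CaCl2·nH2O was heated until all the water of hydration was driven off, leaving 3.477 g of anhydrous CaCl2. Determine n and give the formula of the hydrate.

Mass of water lost = 4.606 − 3.477 = 1.129 g → 1.129 / 18.02 = 0.06265 mol H2O
Molar mass of CaCl2 = 110.98 g/mol → mol CaCl2 = 3.477 / 110.98 = 0.03133
n = 0.06265 / 0.03133 = 2.00 ≈ 2 → CaCl2·2H2O

CaCl2·2H2O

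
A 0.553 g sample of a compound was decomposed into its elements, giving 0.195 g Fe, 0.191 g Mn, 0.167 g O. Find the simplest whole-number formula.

FeMnO3

n(Fe) = 0.195/55.85 = 0.003491, n(Mn) = 0.191/54.94 = 0.003477, n(O) = 0.167/16.00 = 0.01044
Divide by the smallest (0.003477 mol Mn): Fe 1.004, Mn 1.000, O 3.002
→ FeMnO3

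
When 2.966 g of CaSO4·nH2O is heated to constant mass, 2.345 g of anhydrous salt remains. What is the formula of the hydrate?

CaSO4·2H2O

Mass of water lost = 2.966 − 2.345 = 0.621 g → 0.621 / 18.02 = 0.03446 mol H2O
Molar mass of CaSO4 = 136.15 g/mol → mol CaSO4 = 2.345 / 136.15 = 0.01722
n = 0.03446 / 0.01722 = 2.00 ≈ 2 → CaSO4·2H2O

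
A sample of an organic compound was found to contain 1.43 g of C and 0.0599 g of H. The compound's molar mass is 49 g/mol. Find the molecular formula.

C: 1.43 g ÷ 12.01 g/mol = 0.1191 mol
H: 0.0599 g ÷ 1.008 g/mol = 0.05942 mol
Divide by the smallest (0.05942 mol H): C 2.004, H 1.000
→ C2H
Empirical-formula mass = 25.03 g/mol
n = 49 / 25.03 = 1.96 ≈ 2
Molecular formula = (C2H)×2 = C4H2

C4H2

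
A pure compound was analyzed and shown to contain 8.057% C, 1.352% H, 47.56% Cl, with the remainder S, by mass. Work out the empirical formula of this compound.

Assume 100 g: 8.057 g C, 1.352 g H, 47.56 g Cl, 43.031 g S.
C: 8.057 g ÷ 12.01 g/mol = 0.6709 mol
H: 1.352 g ÷ 1.008 g/mol = 1.341 mol
Cl: 47.56 g ÷ 35.45 g/mol = 1.342 mol
S: 43.031 g ÷ 32.07 g/mol = 1.342 mol
Divide by the smallest (0.6709 mol C): C 1.000, H 1.999, Cl 2.000, S 2.000
Ratio ≈ 1:2:2:2, so the empirical formula is CH2Cl2S2

CH2Cl2S2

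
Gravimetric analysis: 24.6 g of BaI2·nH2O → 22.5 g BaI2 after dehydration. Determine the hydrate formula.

Mass of water lost = 24.6 − 22.5 = 2.1 g → 2.1 / 18.02 = 0.1165 mol H2O
Molar mass of BaI2 = 391.13 g/mol → mol BaI2 = 22.5 / 391.13 = 0.05753
n = 0.1165 / 0.05753 = 2.03 ≈ 2 → BaI2·2H2O

BaI2·2H2O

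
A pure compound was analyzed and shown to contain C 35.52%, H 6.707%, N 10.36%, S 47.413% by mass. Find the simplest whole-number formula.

C4H9NS2

Assume 100 g: 35.52 g C, 6.707 g H, 10.36 g N, 47.413 g S.
Moles — C: 35.52 / 12.01 = 2.958 mol; H: 6.707 / 1.008 = 6.654 mol; N: 10.36 / 14.01 = 0.7395 mol; S: 47.413 / 32.07 = 1.478 mol
Smallest is N at 0.7395 mol; normalising gives C 4.000, H 8.998, N 1.000, S 1.999
Ratio ≈ 4:9:1:2, so the empirical formula is C4H9NS2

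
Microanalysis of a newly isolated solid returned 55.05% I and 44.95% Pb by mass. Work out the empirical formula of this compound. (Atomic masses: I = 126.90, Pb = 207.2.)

I2Pb

Assume 100 g: 55.05 g I, 44.95 g Pb.
n(I) = 55.05/126.90 = 0.4338, n(Pb) = 44.95/207.2 = 0.2169
Divide by the smallest (0.2169 mol Pb): I 2.000, Pb 1.000
Ratio ≈ 2:1, so the empirical formula is I2Pb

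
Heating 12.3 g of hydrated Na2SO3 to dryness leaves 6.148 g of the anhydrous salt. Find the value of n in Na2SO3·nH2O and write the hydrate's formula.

Na2SO3·7H2O

Mass of water lost = 12.3 − 6.148 = 6.152 g → 6.152 / 18.02 = 0.3414 mol H2O
Molar mass of Na2SO3 = 126.05 g/mol → mol Na2SO3 = 6.148 / 126.05 = 0.04877
n = 0.3414 / 0.04877 = 7.00 ≈ 7 → Na2SO3·7H2O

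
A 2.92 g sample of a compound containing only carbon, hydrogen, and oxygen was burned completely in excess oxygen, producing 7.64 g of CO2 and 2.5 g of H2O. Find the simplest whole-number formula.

mol C = 7.64 / 44.01 = 0.1736; mass C = 0.1736 × 12.01 = 2.085 g
mol H = 2 × (2.5 / 18.02) = 0.2775; mass H = 0.2775 × 1.008 = 0.2797 g
mass O = 2.92 − (2.365) = 0.5554 g → mol O = 0.03471
Divide by the smallest (0.03471 mol O): C 5.001, H 7.993, O 1.000
→ C5H8O

C5H8O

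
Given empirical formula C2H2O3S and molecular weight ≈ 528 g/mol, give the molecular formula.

C10H10O15S5

Empirical-formula mass = 106.11 g/mol
n = 528 / 106.11 = 4.98 ≈ 5
Molecular formula = (C2H2O3S)5 = C10H10O15S5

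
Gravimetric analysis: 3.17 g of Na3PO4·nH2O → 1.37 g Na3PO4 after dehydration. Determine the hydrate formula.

Mass of water lost = 3.17 − 1.37 = 1.8 g → 1.8 / 18.02 = 0.09989 mol H2O
Molar mass of Na3PO4 = 163.94 g/mol → mol Na3PO4 = 1.37 / 163.94 = 0.008357
n = 0.09989 / 0.008357 = 11.95 ≈ 12 → Na3PO4·12H2O

Na3PO4·12H2O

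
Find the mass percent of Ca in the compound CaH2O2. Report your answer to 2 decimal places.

Molar mass = 1(40.08) + 2(1.008) + 2(16.00) = 74.096 g/mol
Mass of Ca per mole = 1 × 40.08 = 40.080 g
% Ca = 40.080 / 74.096 × 100 = 54.09%

54.09%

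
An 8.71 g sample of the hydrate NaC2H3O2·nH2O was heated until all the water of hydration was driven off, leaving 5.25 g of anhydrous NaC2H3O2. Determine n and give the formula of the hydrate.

NaC2H3O2·3H2O

Mass of water lost = 8.71 − 5.25 = 3.46 g → 3.46 / 18.02 = 0.192 mol H2O
Molar mass of NaC2H3O2 = 82.03 g/mol → mol NaC2H3O2 = 5.25 / 82.03 = 0.064
n = 0.192 / 0.064 = 3.00 ≈ 3 → NaC2H3O2·3H2O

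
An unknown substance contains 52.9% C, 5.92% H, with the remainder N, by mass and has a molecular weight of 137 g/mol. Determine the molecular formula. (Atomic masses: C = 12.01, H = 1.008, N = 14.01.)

C6H8N4

Assume 100 g: 52.9 g C, 5.92 g H, 41.18 g N.
Moles — C: 52.9 / 12.01 = 4.405 mol; H: 5.92 / 1.008 = 5.873 mol; N: 41.18 / 14.01 = 2.939 mol
Smallest is N at 2.939 mol; normalising gives C 1.499, H 1.998, N 1.000
Scaling by 2: C 3.00, H 4.00, N 2.00 → C3H4N2
Empirical-formula mass = 68.08 g/mol
n = 137 / 68.08 = 2.01 ≈ 2
Molecular formula = (C3H4N2)×2 = C6H8N4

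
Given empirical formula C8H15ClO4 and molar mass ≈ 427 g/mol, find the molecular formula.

C16H30Cl2O8

Empirical-formula mass = 210.65 g/mol
n = 427 / 210.65 = 2.03 ≈ 2
Molecular formula = (C8H15ClO4)2 = C16H30Cl2O8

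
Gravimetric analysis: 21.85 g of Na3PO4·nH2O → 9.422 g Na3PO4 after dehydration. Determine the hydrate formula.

Mass of water lost = 21.85 − 9.422 = 12.43 g → 12.43 / 18.02 = 0.6897 mol H2O
Molar mass of Na3PO4 = 163.94 g/mol → mol Na3PO4 = 9.422 / 163.94 = 0.05747
n = 0.6897 / 0.05747 = 12.00 ≈ 12 → Na3PO4·12H2O

Na3PO4·12H2O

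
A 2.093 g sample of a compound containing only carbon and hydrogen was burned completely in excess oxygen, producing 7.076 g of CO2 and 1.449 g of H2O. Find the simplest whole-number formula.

mol C = 7.076 / 44.01 = 0.1608; mass C = 0.1608 × 12.01 = 1.931 g
mol H = 2 × (1.449 / 18.02) = 0.1608; mass H = 0.1608 × 1.008 = 0.1621 g
Smallest is C at 0.1608 mol; normalising gives C 1.000, H 1.000
→ CH

CH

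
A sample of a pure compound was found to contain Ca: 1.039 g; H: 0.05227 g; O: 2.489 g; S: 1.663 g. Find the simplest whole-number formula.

CaH2O6S2

Moles — Ca: 1.039 / 40.08 = 0.02592 mol; H: 0.05227 / 1.008 = 0.05186 mol; O: 2.489 / 16.00 = 0.1556 mol; S: 1.663 / 32.07 = 0.05186 mol
Divide by the smallest (0.02592 mol Ca): Ca 1.000, H 2.000, O 6.001, S 2.000
≈ 1:2:6:2 → CaH2O6S2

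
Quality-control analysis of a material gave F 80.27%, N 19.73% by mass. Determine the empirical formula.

Assume 100 g: 80.27 g F, 19.73 g N.
F: 80.27 g ÷ 19.00 g/mol = 4.225 mol
N: 19.73 g ÷ 14.01 g/mol = 1.408 mol
Ratios (÷ 1.408): F 3.000, N 1.000
→ F3N

F3N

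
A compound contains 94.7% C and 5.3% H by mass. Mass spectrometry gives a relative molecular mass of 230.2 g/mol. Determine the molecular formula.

Assume 100 g: 94.7 g C, 5.3 g H.
n(C) = 94.7/12.01 = 7.885, n(H) = 5.3/1.008 = 5.258
Ratios (÷ 5.258): C 1.500, H 1.000
Multiply by 2: C 3.00, H 2.00 → C3H2
Empirical-formula mass = 38.05 g/mol
n = 230.2 / 38.05 = 6.05 ≈ 6
Molecular formula = (C3H2)×6 = C18H12

C18H12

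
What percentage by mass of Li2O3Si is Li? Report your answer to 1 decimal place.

Molar mass = 2(6.94) + 3(16.00) + 1(28.09) = 89.970 g/mol
Mass of Li per mole = 2 × 6.94 = 13.880 g
% Li = 13.880 / 89.970 × 100 = 15.4%

15.4%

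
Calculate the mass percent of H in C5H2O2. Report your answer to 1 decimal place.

2.1%

Molar mass = 5(12.01) + 2(1.008) + 2(16.00) = 94.066 g/mol
Mass of H per mole = 2 × 1.008 = 2.016 g
% H = 2.016 / 94.066 × 100 = 2.1%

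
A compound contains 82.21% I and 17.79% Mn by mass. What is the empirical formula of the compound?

Assume 100 g: 82.21 g I, 17.79 g Mn.
Moles — I: 82.21 / 126.90 = 0.6478 mol; Mn: 17.79 / 54.94 = 0.3238 mol
Divide by the smallest (0.3238 mol Mn): I 2.001, Mn 1.000
Ratio ≈ 2:1, so the empirical formula is I2Mn

I2Mn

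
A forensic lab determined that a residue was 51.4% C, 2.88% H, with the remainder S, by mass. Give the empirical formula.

C3H2S

Assume 100 g: 51.4 g C, 2.88 g H, 45.72 g S.
C: 51.4 g ÷ 12.01 g/mol = 4.28 mol
H: 2.88 g ÷ 1.008 g/mol = 2.857 mol
S: 45.72 g ÷ 32.07 g/mol = 1.426 mol
Smallest is S at 1.426 mol; normalising gives C 3.002, H 2.004, S 1.000
→ C3H2S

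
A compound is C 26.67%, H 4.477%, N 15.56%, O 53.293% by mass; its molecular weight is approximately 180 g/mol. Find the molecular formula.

C4H8N2O6

Assume 100 g: 26.67 g C, 4.477 g H, 15.56 g N, 53.293 g O.
Moles — C: 26.67 / 12.01 = 2.221 mol; H: 4.477 / 1.008 = 4.441 mol; N: 15.56 / 14.01 = 1.111 mol; O: 53.293 / 16.00 = 3.331 mol
Ratios (÷ 1.111): C 1.999, H 3.999, N 1.000, O 2.999
Ratio ≈ 2:4:1:3, so the empirical formula is C2H4NO3
Empirical-formula mass = 90.06 g/mol
n = 180 / 90.06 = 2.00 ≈ 2
Molecular formula = (C2H4NO3)×2 = C4H8N2O6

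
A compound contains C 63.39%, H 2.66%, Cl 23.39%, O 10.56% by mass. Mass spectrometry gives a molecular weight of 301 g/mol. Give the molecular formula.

Assume 100 g: 63.39 g C, 2.66 g H, 23.39 g Cl, 10.56 g O.
Moles — C: 63.39 / 12.01 = 5.278 mol; H: 2.66 / 1.008 = 2.639 mol; Cl: 23.39 / 35.45 = 0.6598 mol; O: 10.56 / 16.00 = 0.66 mol
Ratios (÷ 0.6598): C 8.000, H 4.000, Cl 1.000, O 1.000
Ratio ≈ 8:4:1:1, so the empirical formula is C8H4ClO
Empirical-formula mass = 151.56 g/mol
n = 301 / 151.56 = 1.99 ≈ 2
Molecular formula = (C8H4ClO)×2 = C16H8Cl2O2

C16H8Cl2O2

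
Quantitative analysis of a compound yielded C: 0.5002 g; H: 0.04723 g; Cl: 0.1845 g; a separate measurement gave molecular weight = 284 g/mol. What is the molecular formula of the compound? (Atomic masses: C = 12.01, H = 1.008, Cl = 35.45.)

n(C) = 0.5002/12.01 = 0.04165, n(H) = 0.04723/1.008 = 0.04686, n(Cl) = 0.1845/35.45 = 0.005205
Smallest is Cl at 0.005205 mol; normalising gives C 8.002, H 9.003, Cl 1.000
→ C8H9Cl
Empirical-formula mass = 140.60 g/mol
n = 284 / 140.60 = 2.02 ≈ 2
Molecular formula = (C8H9Cl)×2 = C16H18Cl2

C16H18Cl2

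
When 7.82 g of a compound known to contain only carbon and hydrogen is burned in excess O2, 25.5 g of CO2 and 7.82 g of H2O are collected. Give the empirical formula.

mol C = 25.5 / 44.01 = 0.5794; mass C = 0.5794 × 12.01 = 6.959 g
mol H = 2 × (7.82 / 18.02) = 0.8679; mass H = 0.8679 × 1.008 = 0.8749 g
Ratios (÷ 0.5794): C 1.000, H 1.498
Multiply by 2: C 2.00, H 3.00 → C2H3

C2H3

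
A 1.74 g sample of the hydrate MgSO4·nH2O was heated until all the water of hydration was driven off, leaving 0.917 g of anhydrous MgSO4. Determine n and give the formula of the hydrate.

Mass of water lost = 1.74 − 0.917 = 0.823 g → 0.823 / 18.02 = 0.04567 mol H2O
Molar mass of MgSO4 = 120.38 g/mol → mol MgSO4 = 0.917 / 120.38 = 0.007618
n = 0.04567 / 0.007618 = 6.00 ≈ 6 → MgSO4·6H2O

MgSO4·6H2O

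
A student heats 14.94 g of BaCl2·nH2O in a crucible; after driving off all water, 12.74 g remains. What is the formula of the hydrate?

Mass of water lost = 14.94 − 12.74 = 2.2 g → 2.2 / 18.02 = 0.1221 mol H2O
Molar mass of BaCl2 = 208.23 g/mol → mol BaCl2 = 12.74 / 208.23 = 0.06118
n = 0.1221 / 0.06118 = 2.00 ≈ 2 → BaCl2·2H2O

BaCl2·2H2O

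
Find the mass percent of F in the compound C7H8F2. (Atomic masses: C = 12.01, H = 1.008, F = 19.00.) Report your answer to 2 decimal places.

Molar mass = 7(12.01) + 8(1.008) + 2(19.00) = 130.134 g/mol
Mass of F per mole = 2 × 19.00 = 38.000 g
% F = 38.000 / 130.134 × 100 = 29.20%

29.20%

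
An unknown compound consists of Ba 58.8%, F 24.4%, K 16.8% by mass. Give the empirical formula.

Assume 100 g: 58.8 g Ba, 24.4 g F, 16.8 g K.
Ba: 58.8 g ÷ 137.33 g/mol = 0.4282 mol
F: 24.4 g ÷ 19.00 g/mol = 1.284 mol
K: 16.8 g ÷ 39.10 g/mol = 0.4297 mol
Smallest is Ba at 0.4282 mol; normalising gives Ba 1.000, F 2.999, K 1.004
≈ 1:3:1 → BaF3K

BaF3K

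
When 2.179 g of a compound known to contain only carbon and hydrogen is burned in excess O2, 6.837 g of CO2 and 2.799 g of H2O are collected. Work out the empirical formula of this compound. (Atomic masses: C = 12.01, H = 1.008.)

mol C = 6.837 / 44.01 = 0.1554; mass C = 0.1554 × 12.01 = 1.866 g
mol H = 2 × (2.799 / 18.02) = 0.3107; mass H = 0.3107 × 1.008 = 0.3131 g
Divide by the smallest (0.1554 mol C): C 1.000, H 2.000
≈ 1:2 → CH2

CH2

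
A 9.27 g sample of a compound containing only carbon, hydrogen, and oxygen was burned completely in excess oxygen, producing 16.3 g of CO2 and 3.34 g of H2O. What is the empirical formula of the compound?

mol C = 16.3 / 44.01 = 0.3704; mass C = 0.3704 × 12.01 = 4.448 g
mol H = 2 × (3.34 / 18.02) = 0.3707; mass H = 0.3707 × 1.008 = 0.3737 g
mass O = 9.27 − (4.822) = 4.448 g → mol O = 0.2780
Ratios (÷ 0.278): C 1.332, H 1.333, O 1.000
Multiply by 3: C 4.00, H 4.00, O 3.00 → C4H4O3

C4H4O3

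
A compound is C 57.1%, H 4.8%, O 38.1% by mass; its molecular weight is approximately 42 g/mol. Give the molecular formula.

C2H2O

Assume 100 g: 57.1 g C, 4.8 g H, 38.1 g O.
Moles — C: 57.1 / 12.01 = 4.754 mol; H: 4.8 / 1.008 = 4.762 mol; O: 38.1 / 16.00 = 2.381 mol
Divide by the smallest (2.381 mol O): C 1.997, H 2.000, O 1.000
Ratio ≈ 2:2:1, so the empirical formula is C2H2O
Empirical-formula mass = 42.04 g/mol
n = 42 / 42.04 = 1.00 ≈ 1
Molecular formula = empirical formula = C2H2O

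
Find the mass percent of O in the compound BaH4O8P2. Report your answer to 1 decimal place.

38.6%

Molar mass = 1(137.33) + 4(1.008) + 8(16.00) + 2(30.97) = 331.302 g/mol
Mass of O per mole = 8 × 16.00 = 128.000 g
% O = 128.000 / 331.302 × 100 = 38.6%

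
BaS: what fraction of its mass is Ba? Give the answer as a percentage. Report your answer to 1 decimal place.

Molar mass = 1(137.33) + 1(32.07) = 169.400 g/mol
Mass of Ba per mole = 1 × 137.33 = 137.330 g
% Ba = 137.330 / 169.400 × 100 = 81.1%

81.1%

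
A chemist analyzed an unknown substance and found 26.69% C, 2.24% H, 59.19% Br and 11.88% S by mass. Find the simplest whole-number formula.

C6H6Br2S

Assume 100 g: 26.69 g C, 2.24 g H, 59.19 g Br, 11.88 g S.
n(C) = 26.69/12.01 = 2.222, n(H) = 2.24/1.008 = 2.222, n(Br) = 59.19/79.90 = 0.7408, n(S) = 11.88/32.07 = 0.3704
Divide by the smallest (0.3704 mol S): C 5.999, H 5.999, Br 2.000, S 1.000
≈ 6:6:2:1 → C6H6Br2S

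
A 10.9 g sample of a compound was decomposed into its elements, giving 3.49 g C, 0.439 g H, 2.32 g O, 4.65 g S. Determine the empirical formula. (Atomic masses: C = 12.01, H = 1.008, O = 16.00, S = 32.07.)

C2H3OS

Moles — C: 3.49 / 12.01 = 0.2906 mol; H: 0.439 / 1.008 = 0.4355 mol; O: 2.32 / 16.00 = 0.145 mol; S: 4.65 / 32.07 = 0.145 mol
Divide by the smallest (0.145 mol S): C 2.004, H 3.004, O 1.000, S 1.000
→ C2H3OS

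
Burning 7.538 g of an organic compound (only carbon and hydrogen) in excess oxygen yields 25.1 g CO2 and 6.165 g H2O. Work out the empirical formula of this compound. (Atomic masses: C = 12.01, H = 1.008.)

C5H6

mol C = 25.1 / 44.01 = 0.5703; mass C = 0.5703 × 12.01 = 6.850 g
mol H = 2 × (6.165 / 18.02) = 0.6842; mass H = 0.6842 × 1.008 = 0.6897 g
Smallest is C at 0.5703 mol; normalising gives C 1.000, H 1.200
Scaling by 5: C 5.00, H 6.00 → C5H6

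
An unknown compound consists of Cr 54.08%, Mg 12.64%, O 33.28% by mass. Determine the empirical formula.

Assume 100 g: 54.08 g Cr, 12.64 g Mg, 33.28 g O.
n(Cr) = 54.08/52.00 = 1.04, n(Mg) = 12.64/24.31 = 0.52, n(O) = 33.28/16.00 = 2.08
Divide by the smallest (0.52 mol Mg): Cr 2.000, Mg 1.000, O 4.000
→ Cr2MgO4

Cr2MgO4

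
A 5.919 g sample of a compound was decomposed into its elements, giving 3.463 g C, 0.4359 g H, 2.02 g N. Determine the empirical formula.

C2H3N

n(C) = 3.463/12.01 = 0.2883, n(H) = 0.4359/1.008 = 0.4324, n(N) = 2.02/14.01 = 0.1442
Smallest is N at 0.1442 mol; normalising gives C 2.000, H 2.999, N 1.000
≈ 2:3:1 → C2H3N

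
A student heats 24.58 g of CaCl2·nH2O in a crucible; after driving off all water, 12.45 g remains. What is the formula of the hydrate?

Mass of water lost = 24.58 − 12.45 = 12.13 g → 12.13 / 18.02 = 0.6731 mol H2O
Molar mass of CaCl2 = 110.98 g/mol → mol CaCl2 = 12.45 / 110.98 = 0.1122
n = 0.6731 / 0.1122 = 6.00 ≈ 6 → CaCl2·6H2O

CaCl2·6H2O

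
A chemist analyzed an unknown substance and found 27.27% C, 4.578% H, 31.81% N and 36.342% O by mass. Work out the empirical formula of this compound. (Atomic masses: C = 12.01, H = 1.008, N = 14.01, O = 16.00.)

CH2NO

Assume 100 g: 27.27 g C, 4.578 g H, 31.81 g N, 36.342 g O.
Moles — C: 27.27 / 12.01 = 2.271 mol; H: 4.578 / 1.008 = 4.542 mol; N: 31.81 / 14.01 = 2.271 mol; O: 36.342 / 16.00 = 2.271 mol
Smallest is N at 2.271 mol; normalising gives C 1.000, H 2.000, N 1.000, O 1.000
→ CH2NO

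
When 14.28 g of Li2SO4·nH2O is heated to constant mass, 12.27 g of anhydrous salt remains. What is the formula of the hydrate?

Li2SO4·H2O

Mass of water lost = 14.28 − 12.27 = 2.01 g → 2.01 / 18.02 = 0.1115 mol H2O
Molar mass of Li2SO4 = 109.95 g/mol → mol Li2SO4 = 12.27 / 109.95 = 0.1116
n = 0.1115 / 0.1116 = 1.00 ≈ 1 → Li2SO4·H2O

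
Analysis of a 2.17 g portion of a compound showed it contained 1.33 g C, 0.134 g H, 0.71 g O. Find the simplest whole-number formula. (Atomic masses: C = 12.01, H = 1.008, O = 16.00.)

C5H6O2

C: 1.33 g ÷ 12.01 g/mol = 0.1107 mol
H: 0.134 g ÷ 1.008 g/mol = 0.1329 mol
O: 0.71 g ÷ 16.00 g/mol = 0.04437 mol
Ratios (÷ 0.04437): C 2.496, H 2.996, O 1.000
Scaling by 2: C 4.99, H 5.99, O 2.00 → C5H6O2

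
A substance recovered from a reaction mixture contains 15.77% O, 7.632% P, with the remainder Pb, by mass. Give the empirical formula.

O8P2Pb3

Assume 100 g: 15.77 g O, 7.632 g P, 76.598 g Pb.
n(O) = 15.77/16.00 = 0.9856, n(P) = 7.632/30.97 = 0.2464, n(Pb) = 76.598/207.2 = 0.3697
Divide by the smallest (0.2464 mol P): O 4.000, P 1.000, Pb 1.500
Multiply by 2: O 8.00, P 2.00, Pb 3.00 → O8P2Pb3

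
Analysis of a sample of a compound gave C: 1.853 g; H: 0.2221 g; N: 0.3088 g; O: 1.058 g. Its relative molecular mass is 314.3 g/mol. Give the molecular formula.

Moles — C: 1.853 / 12.01 = 0.1543 mol; H: 0.2221 / 1.008 = 0.2203 mol; N: 0.3088 / 14.01 = 0.02204 mol; O: 1.058 / 16.00 = 0.06613 mol
Divide by the smallest (0.02204 mol N): C 7.000, H 9.997, N 1.000, O 3.000
→ C7H10NO3
Empirical-formula mass = 156.16 g/mol
n = 314.3 / 156.16 = 2.01 ≈ 2
Molecular formula = (C7H10NO3)×2 = C14H20N2O6

C14H20N2O6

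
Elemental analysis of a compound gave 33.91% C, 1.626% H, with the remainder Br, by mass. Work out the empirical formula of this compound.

C7H4Br2

Assume 100 g: 33.91 g C, 1.626 g H, 64.464 g Br.
C: 33.91 g ÷ 12.01 g/mol = 2.823 mol
H: 1.626 g ÷ 1.008 g/mol = 1.613 mol
Br: 64.464 g ÷ 79.90 g/mol = 0.8068 mol
Ratios (÷ 0.8068): C 3.500, H 1.999, Br 1.000
×2: C 7.00, H 4.00, Br 2.00 → C7H4Br2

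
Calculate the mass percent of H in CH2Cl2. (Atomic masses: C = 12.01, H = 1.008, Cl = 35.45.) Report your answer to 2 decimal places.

2.37%

Molar mass = 1(12.01) + 2(1.008) + 2(35.45) = 84.926 g/mol
Mass of H per mole = 2 × 1.008 = 2.016 g
% H = 2.016 / 84.926 × 100 = 2.37%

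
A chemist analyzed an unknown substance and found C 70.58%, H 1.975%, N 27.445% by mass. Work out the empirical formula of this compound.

C3HN

Assume 100 g: 70.58 g C, 1.975 g H, 27.445 g N.
Moles — C: 70.58 / 12.01 = 5.877 mol; H: 1.975 / 1.008 = 1.959 mol; N: 27.445 / 14.01 = 1.959 mol
Smallest is N at 1.959 mol; normalising gives C 3.000, H 1.000, N 1.000
→ C3HN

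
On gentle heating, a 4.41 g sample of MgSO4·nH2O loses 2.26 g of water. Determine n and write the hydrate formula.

Mass of anhydrous MgSO4 = 4.41 − 2.26 = 2.15 g
mol H2O = 2.26 / 18.02 = 0.1254
Molar mass of MgSO4 = 120.38 g/mol → mol MgSO4 = 2.15 / 120.38 = 0.01786
n = 0.1254 / 0.01786 = 7.02 ≈ 7 → MgSO4·7H2O

MgSO4·7H2O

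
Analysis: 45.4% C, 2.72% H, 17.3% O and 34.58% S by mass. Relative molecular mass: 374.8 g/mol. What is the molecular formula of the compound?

C14H10O4S4

Assume 100 g: 45.4 g C, 2.72 g H, 17.3 g O, 34.58 g S.
n(C) = 45.4/12.01 = 3.78, n(H) = 2.72/1.008 = 2.698, n(O) = 17.3/16.00 = 1.081, n(S) = 34.58/32.07 = 1.078
Divide by the smallest (1.078 mol S): C 3.506, H 2.503, O 1.003, S 1.000
Scaling by 2: C 7.01, H 5.01, O 2.01, S 2.00 → C7H5O2S2
Empirical-formula mass = 185.25 g/mol
n = 374.8 / 185.25 = 2.02 ≈ 2
Molecular formula = (C7H5O2S2)×2 = C14H10O4S4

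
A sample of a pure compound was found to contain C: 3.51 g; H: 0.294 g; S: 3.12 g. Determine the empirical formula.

n(C) = 3.51/12.01 = 0.2923, n(H) = 0.294/1.008 = 0.2917, n(S) = 3.12/32.07 = 0.09729
Ratios (÷ 0.09729): C 3.004, H 2.998, S 1.000
Ratio ≈ 3:3:1, so the empirical formula is C3H3S

C3H3S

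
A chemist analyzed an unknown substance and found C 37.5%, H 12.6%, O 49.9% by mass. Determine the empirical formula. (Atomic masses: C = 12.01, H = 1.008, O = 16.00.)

Assume 100 g: 37.5 g C, 12.6 g H, 49.9 g O.
C: 37.5 g ÷ 12.01 g/mol = 3.122 mol
H: 12.6 g ÷ 1.008 g/mol = 12.5 mol
O: 49.9 g ÷ 16.00 g/mol = 3.119 mol
Ratios (÷ 3.119): C 1.001, H 4.008, O 1.000
≈ 1:4:1 → CH4O

CH4O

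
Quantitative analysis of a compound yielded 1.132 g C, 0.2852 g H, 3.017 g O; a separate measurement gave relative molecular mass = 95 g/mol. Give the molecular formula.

C: 1.132 g ÷ 12.01 g/mol = 0.09425 mol
H: 0.2852 g ÷ 1.008 g/mol = 0.2829 mol
O: 3.017 g ÷ 16.00 g/mol = 0.1886 mol
Divide by the smallest (0.09425 mol C): C 1.000, H 3.002, O 2.001
≈ 1:3:2 → CH3O2
Empirical-formula mass = 47.03 g/mol
n = 95 / 47.03 = 2.02 ≈ 2
Molecular formula = (CH3O2)×2 = C2H6O4

C2H6O4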